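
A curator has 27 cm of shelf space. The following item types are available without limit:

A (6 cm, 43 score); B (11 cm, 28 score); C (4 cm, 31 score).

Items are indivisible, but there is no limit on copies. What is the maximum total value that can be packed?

Best value-per-unit is C at 31/4; filling with it alone gives 6×31 = 186.
Optimal mix: 1×A + 5×C → length 26, value 198.

198 score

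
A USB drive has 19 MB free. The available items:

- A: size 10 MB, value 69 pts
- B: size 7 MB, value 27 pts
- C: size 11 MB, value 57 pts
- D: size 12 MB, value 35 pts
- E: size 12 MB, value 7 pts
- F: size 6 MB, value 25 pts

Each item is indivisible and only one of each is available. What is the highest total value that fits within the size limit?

96 pts

This is a 0/1 knapsack; check combinations near the capacity.
- A+B: size 10+7=17, value 69+27=96
- A+F: size 10+6=16, value 69+25=94
- B+C: size 7+11=18, value 27+57=84
Best: 96 pts.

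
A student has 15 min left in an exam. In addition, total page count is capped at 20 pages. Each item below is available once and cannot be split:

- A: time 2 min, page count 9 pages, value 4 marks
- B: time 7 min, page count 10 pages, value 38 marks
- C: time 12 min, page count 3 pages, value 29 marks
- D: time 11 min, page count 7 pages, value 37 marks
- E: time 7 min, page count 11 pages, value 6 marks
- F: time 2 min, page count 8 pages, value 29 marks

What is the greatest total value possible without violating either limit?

Feasible sets respecting both limits:
- B+F: time 9, page count 18, value 67
- D+F: time 13, page count 15, value 66
- C+F: time 14, page count 11, value 58
Best: 67 marks.

67 marks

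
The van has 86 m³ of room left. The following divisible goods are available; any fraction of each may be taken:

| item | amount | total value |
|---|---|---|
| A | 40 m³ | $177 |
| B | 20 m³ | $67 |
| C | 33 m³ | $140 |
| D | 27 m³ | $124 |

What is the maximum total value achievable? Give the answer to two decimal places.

Take in order of value per unit:
- D (124/27 per unit): all 27 → value 124, running total 124.00
- A (177/40 per unit): all 40 → value 177, running total 301.00
- C (140/33 per unit): 19 of 33 → value 19×140/33 = 80.6061, running total 381.61
Total 381.61.

381.61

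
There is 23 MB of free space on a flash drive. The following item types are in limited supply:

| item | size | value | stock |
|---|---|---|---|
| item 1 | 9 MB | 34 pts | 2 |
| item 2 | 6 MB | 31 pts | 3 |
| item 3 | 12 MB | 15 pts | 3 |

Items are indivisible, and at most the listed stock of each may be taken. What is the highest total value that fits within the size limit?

96 pts

Top feasible selections:
- 1×item 1 + 2×item 2: size 21, value 96
- 3×item 2: size 18, value 93
Best: 96 pts.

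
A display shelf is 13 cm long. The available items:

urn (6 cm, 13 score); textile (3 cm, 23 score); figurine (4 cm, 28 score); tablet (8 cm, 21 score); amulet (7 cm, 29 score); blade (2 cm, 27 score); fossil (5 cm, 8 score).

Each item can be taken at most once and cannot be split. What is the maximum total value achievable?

Check high-value combinations within 13 cm:
- figurine+amulet+blade: length 4+7+2=13, value 28+29+27=84
- textile+amulet+blade: length 3+7+2=12, value 23+29+27=79
- textile+figurine+blade: length 3+4+2=9, value 23+28+27=78
Best: 84 score.

84 score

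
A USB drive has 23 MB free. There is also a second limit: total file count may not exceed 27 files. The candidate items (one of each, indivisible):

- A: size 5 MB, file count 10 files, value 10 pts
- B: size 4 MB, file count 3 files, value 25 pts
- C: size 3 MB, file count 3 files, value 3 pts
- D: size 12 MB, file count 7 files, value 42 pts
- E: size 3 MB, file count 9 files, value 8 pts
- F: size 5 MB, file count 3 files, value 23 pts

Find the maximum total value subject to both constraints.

Feasible sets respecting both limits:
- B+D+F: size 21, file count 13, value 90
- B+C+D+E: size 22, file count 22, value 78
- A+B+D: size 21, file count 20, value 77
- C+D+E+F: size 23, file count 22, value 76
Best: 90 pts.

90 pts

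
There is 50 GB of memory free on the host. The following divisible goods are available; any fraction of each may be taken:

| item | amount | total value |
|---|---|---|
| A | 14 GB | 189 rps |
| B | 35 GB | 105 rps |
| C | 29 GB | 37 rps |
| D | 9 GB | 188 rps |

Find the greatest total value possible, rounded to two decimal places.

458.00

Take in order of value per unit:
- D (188/9 per unit): all 9 → value 188, running total 188.00
- A (189/14 per unit): all 14 → value 189, running total 377.00
- B (105/35 per unit): 27 of 35 → value 27×105/35 = 81.0000, running total 458.00
Total 458.00.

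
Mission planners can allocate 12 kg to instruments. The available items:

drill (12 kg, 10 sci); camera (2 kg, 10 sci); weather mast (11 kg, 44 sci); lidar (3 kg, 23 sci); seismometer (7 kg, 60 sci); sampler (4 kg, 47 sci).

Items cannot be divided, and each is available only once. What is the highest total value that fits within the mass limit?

Check high-value combinations within 12 kg:
- seismometer+sampler: mass 7+4=11, value 60+47=107
- camera+lidar+seismometer: mass 2+3+7=12, value 10+23+60=93
- lidar+seismometer: mass 3+7=10, value 23+60=83
- camera+lidar+sampler: mass 2+3+4=9, value 10+23+47=80
- lidar+sampler: mass 3+4=7, value 23+47=70
Best: 107 sci.

107 sci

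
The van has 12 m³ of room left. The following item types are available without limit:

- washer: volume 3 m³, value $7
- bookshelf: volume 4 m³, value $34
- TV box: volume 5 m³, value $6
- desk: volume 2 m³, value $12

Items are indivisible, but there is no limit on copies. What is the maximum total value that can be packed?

$102

Best value-per-unit is bookshelf at 34/4, and filling with it alone uses volume 3×4=12. No mix of the others beats 3×34 = 102.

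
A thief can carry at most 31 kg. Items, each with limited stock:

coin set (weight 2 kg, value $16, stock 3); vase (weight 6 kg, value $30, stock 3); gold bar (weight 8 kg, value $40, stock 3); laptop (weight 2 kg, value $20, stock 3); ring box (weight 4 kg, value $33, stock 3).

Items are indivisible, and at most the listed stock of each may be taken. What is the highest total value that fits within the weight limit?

$237

Top feasible selections:
- 3×coin set + 1×vase + 3×laptop + 3×ring box: weight 30, value 237
- 2×coin set + 1×gold bar + 3×laptop + 3×ring box: weight 30, value 231
- 3×coin set + 1×gold bar + 2×laptop + 3×ring box: weight 30, value 227
Best: $237.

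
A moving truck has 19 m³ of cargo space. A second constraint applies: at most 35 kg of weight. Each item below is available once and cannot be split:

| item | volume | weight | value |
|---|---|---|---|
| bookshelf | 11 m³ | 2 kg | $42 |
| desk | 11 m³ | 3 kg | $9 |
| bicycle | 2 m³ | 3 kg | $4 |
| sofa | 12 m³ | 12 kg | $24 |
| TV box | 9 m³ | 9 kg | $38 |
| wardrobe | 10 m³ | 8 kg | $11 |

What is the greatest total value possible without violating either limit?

$49

Feasible sets respecting both limits:
- TV box+wardrobe: volume 19, weight 17, value 49
- bookshelf+bicycle: volume 13, weight 5, value 46
- bookshelf: volume 11, weight 2, value 42
Best: $49.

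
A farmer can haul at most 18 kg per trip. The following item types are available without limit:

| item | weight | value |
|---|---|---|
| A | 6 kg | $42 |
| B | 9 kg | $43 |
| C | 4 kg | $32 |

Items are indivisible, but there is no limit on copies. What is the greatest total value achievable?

Best value-per-unit is C at 32/4; filling with it alone gives 4×32 = 128.
Optimal mix: 1×A + 3×C → weight 18, value 138.

$138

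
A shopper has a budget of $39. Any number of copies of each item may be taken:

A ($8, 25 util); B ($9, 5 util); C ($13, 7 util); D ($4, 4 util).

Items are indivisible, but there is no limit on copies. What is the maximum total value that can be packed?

Best value-per-unit is A at 25/8; filling with it alone gives 4×25 = 100.
Optimal mix: 4×A + 1×D → cost 36, value 104.

104 util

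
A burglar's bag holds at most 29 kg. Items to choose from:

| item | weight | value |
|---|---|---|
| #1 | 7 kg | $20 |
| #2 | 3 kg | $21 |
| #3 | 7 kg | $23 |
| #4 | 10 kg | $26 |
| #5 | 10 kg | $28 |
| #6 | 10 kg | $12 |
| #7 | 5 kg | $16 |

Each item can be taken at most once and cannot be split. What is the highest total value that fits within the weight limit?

$92

Check high-value combinations within 29 kg:
- #1+#2+#3+#5: weight 7+3+7+10=27, value 20+21+23+28=92
- #2+#4+#5+#7: weight 3+10+10+5=28, value 21+26+28+16=91
- #1+#2+#3+#4: weight 7+3+7+10=27, value 20+21+23+26=90
Best: $92.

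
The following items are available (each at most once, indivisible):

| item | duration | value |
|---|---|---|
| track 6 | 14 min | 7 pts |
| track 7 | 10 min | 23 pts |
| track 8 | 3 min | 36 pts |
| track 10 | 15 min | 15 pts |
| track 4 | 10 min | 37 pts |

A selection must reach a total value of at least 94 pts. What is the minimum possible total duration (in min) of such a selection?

23

Subsets with value ≥ 94, sorted by total duration:
- track 7+track 8+track 4: duration 23, value 96
- track 6+track 7+track 8+track 4: duration 37, value 103
- track 7+track 8+track 10+track 4: duration 38, value 111
- track 6+track 8+track 10+track 4: duration 42, value 95
Minimum duration: 23 min.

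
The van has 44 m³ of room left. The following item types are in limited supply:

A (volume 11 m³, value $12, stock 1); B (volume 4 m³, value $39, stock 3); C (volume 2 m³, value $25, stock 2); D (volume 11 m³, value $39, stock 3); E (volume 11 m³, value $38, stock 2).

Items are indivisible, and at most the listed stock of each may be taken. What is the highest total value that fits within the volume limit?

$245

Best selections within volume 44 and stock limits:
- 3×B + 2×C + 2×D: volume 38, value 245
- 3×B + 2×C + 1×D + 1×E: volume 38, value 244
- 3×B + 2×C + 2×E: volume 38, value 243
- 3×B + 1×C + 2×D: volume 36, value 220
Best: $245.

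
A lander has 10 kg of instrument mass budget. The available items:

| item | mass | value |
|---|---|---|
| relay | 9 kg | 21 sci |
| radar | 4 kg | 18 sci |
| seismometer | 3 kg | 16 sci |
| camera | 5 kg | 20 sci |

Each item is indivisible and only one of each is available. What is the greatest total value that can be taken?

Check high-value combinations within 10 kg:
- radar+camera: mass 4+5=9, value 18+20=38
- seismometer+camera: mass 3+5=8, value 16+20=36
- radar+seismometer: mass 4+3=7, value 18+16=34
- relay: mass 9, value 21
Best: 38 sci.

38 sci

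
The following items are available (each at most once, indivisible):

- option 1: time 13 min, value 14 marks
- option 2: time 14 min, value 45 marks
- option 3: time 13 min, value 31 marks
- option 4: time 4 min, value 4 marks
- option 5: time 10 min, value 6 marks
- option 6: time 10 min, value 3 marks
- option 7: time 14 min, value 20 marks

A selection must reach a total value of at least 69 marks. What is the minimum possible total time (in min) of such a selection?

Subsets with value ≥ 69, sorted by total time:
- option 2+option 3: time 27, value 76
- option 2+option 3+option 4: time 31, value 80
- option 2+option 4+option 7: time 32, value 69
Minimum time: 27 min.

27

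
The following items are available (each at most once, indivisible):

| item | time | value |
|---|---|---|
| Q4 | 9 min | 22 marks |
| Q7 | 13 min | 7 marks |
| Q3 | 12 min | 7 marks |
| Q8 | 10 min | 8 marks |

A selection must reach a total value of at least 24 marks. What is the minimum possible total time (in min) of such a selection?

Subsets with value ≥ 24, sorted by total time:
- Q4+Q8: time 19, value 30
- Q4+Q3: time 21, value 29
- Q4+Q7: time 22, value 29
- Q4+Q3+Q8: time 31, value 37
Minimum time: 19 min.

19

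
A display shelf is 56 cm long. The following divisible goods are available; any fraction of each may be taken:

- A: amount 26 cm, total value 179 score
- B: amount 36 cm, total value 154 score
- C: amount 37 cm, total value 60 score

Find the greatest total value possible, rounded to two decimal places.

Take in order of value per unit:
- A (179/26 per unit): all 26 → value 179, running total 179.00
- B (154/36 per unit): 30 of 36 → value 30×154/36 = 128.3333, running total 307.33
Total 307.33.

307.33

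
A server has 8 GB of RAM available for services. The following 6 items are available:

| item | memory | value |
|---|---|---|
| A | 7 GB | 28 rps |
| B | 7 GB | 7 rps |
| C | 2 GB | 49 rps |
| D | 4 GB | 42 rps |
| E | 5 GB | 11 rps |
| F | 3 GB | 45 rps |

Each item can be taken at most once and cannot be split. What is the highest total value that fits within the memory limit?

Check high-value combinations within 8 GB:
- C+F: memory 2+3=5, value 49+45=94
- C+D: memory 2+4=6, value 49+42=91
- D+F: memory 4+3=7, value 42+45=87
- C+E: memory 2+5=7, value 49+11=60
- E+F: memory 5+3=8, value 11+45=56
Best: 94 rps.

94 rps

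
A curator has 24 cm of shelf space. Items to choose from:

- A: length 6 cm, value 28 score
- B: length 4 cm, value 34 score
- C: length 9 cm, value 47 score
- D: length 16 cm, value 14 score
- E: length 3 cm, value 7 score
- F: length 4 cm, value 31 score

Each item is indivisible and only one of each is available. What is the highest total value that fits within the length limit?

This is a 0/1 knapsack; check combinations near the capacity.
- A+B+C+F: length 6+4+9+4=23, value 28+34+47+31=140
- B+C+E+F: length 4+9+3+4=20, value 34+47+7+31=119
- A+B+C+E: length 6+4+9+3=22, value 28+34+47+7=116
- A+C+E+F: length 6+9+3+4=22, value 28+47+7+31=113
- B+C+F: length 4+9+4=17, value 34+47+31=112
Best: 140 score.

140 score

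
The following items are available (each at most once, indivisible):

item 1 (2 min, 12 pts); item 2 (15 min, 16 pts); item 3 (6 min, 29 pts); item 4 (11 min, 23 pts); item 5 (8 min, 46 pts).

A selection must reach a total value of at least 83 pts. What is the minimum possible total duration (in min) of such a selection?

16

Subsets with value ≥ 83, sorted by total duration:
- item 1+item 3+item 5: duration 16, value 87
- item 3+item 4+item 5: duration 25, value 98
Minimum duration: 16 min.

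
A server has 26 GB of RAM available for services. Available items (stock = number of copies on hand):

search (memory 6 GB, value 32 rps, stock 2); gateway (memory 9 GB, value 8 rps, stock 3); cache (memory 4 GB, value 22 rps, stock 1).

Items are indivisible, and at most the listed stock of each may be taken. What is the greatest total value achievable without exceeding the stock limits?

94 rps

Top feasible selections:
- 2×search + 1×gateway + 1×cache: memory 25, value 94
- 2×search + 1×cache: memory 16, value 86
- 2×search + 1×gateway: memory 21, value 72
Best: 94 rps.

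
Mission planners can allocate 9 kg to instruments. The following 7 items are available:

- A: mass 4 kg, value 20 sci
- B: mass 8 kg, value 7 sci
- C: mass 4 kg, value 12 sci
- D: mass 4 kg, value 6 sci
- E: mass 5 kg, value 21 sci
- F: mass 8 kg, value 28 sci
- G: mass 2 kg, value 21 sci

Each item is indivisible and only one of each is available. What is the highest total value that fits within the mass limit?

Check high-value combinations within 9 kg:
- E+G: mass 5+2=7, value 21+21=42
- A+G: mass 4+2=6, value 20+21=41
- A+E: mass 4+5=9, value 20+21=41
- C+G: mass 4+2=6, value 12+21=33
- C+E: mass 4+5=9, value 12+21=33
Best: 42 sci.

42 sci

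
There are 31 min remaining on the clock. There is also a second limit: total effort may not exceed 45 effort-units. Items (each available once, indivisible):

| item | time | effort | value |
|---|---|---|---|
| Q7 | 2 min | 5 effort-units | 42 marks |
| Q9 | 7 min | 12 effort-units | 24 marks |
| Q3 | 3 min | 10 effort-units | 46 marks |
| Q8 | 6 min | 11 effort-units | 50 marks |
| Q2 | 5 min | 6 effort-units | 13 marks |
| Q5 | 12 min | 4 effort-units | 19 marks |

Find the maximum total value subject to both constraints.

Feasible sets respecting both limits:
- Q7+Q9+Q3+Q8+Q5: time 30, effort 42, value 181
- Q7+Q9+Q3+Q8+Q2: time 23, effort 44, value 175
- Q7+Q3+Q8+Q2+Q5: time 28, effort 36, value 170
- Q7+Q9+Q3+Q8: time 18, effort 38, value 162
Best: 181 marks.

181 marks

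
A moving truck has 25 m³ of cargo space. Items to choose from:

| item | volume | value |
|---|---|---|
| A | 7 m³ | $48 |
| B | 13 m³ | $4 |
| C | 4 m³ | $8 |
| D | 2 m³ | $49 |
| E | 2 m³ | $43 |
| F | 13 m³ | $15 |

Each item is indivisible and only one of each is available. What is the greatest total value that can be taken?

This is a 0/1 knapsack; check combinations near the capacity.
- A+D+E+F: volume 7+2+2+13=24, value 48+49+43+15=155
- A+C+D+E: volume 7+4+2+2=15, value 48+8+49+43=148
- A+B+D+E: volume 7+13+2+2=24, value 48+4+49+43=144
Best: $155.

$155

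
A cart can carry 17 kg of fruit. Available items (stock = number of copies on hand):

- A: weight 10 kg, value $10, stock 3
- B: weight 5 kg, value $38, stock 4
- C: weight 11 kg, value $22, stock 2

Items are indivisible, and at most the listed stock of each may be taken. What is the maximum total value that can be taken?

Best selections within weight 17 and stock limits:
- 3×B: weight 15, value 114
- 2×B: weight 10, value 76
Best: $114.

$114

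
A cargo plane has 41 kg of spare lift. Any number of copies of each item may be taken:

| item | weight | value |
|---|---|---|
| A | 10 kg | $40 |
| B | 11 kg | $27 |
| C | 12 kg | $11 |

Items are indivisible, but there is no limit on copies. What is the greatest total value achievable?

$160

Best value-per-unit is A at 40/10, and filling with it alone uses weight 4×10=40. No mix of the others beats 4×40 = 160.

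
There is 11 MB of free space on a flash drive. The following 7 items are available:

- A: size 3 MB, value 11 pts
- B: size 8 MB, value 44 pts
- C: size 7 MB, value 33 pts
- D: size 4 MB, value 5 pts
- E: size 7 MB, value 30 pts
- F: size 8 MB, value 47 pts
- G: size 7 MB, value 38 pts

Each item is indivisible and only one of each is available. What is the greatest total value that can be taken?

This is a 0/1 knapsack; check combinations near the capacity.
- A+F: size 3+8=11, value 11+47=58
- A+B: size 3+8=11, value 11+44=55
- A+G: size 3+7=10, value 11+38=49
- F: size 8, value 47
Best: 58 pts.

58 pts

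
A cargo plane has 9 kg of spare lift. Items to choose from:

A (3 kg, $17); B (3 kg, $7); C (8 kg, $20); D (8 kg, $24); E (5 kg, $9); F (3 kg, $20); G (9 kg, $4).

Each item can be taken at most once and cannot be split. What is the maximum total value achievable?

$44

Check high-value combinations within 9 kg:
- A+B+F: weight 3+3+3=9, value 17+7+20=44
- A+F: weight 3+3=6, value 17+20=37
- E+F: weight 5+3=8, value 9+20=29
Best: $44.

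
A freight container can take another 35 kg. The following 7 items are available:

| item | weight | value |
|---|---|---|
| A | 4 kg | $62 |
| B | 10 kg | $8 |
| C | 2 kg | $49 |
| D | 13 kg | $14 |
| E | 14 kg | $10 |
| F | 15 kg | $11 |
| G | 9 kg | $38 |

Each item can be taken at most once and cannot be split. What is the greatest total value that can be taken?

Check high-value combinations within 35 kg:
- A+C+D+G: weight 4+2+13+9=28, value 62+49+14+38=163
- A+C+F+G: weight 4+2+15+9=30, value 62+49+11+38=160
- A+C+E+G: weight 4+2+14+9=29, value 62+49+10+38=159
- A+B+C+G: weight 4+10+2+9=25, value 62+8+49+38=157
Best: $163.

$163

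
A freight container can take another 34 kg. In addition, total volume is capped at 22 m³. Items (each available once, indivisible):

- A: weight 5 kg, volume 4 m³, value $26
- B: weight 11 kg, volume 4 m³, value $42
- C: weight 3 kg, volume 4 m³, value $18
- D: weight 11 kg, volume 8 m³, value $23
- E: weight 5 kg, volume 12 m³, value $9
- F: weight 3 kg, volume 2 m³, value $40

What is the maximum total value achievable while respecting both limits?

$149

Feasible sets respecting both limits:
- A+B+C+D+F: weight 33, volume 22, value 149
- A+B+D+F: weight 30, volume 18, value 131
- A+B+C+F: weight 22, volume 14, value 126
- B+C+D+F: weight 28, volume 18, value 123
Best: $149.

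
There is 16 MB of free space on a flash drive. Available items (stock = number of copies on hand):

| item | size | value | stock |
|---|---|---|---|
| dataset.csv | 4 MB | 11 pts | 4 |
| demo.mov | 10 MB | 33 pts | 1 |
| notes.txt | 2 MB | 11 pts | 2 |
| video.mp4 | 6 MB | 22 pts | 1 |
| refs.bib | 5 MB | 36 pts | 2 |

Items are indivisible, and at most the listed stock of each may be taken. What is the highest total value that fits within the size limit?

Best selections within size 16 and stock limits:
- 2×notes.txt + 2×refs.bib: size 14, value 94
- 1×video.mp4 + 2×refs.bib: size 16, value 94
Best: 94 pts.

94 pts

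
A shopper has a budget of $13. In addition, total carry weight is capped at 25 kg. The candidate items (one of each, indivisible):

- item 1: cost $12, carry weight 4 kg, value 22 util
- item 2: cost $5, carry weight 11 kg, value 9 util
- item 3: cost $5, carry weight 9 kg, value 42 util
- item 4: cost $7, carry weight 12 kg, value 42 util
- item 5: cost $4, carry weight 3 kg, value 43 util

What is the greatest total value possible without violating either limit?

85 util

Feasible sets respecting both limits:
- item 3+item 5: cost 9, carry weight 12, value 85
- item 4+item 5: cost 11, carry weight 15, value 85
- item 3+item 4: cost 12, carry weight 21, value 84
Best: 85 util.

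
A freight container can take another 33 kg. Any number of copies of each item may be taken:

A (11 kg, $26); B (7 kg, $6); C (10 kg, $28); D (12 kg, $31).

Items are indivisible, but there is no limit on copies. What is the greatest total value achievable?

$87

Best value-per-unit is C at 28/10; filling with it alone gives 3×28 = 84.
Optimal mix: 2×C + 1×D → weight 32, value 87.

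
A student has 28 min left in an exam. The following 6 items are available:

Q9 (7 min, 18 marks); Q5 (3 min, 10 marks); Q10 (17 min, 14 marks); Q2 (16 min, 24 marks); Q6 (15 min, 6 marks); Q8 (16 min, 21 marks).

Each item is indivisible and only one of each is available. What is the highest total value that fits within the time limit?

This is a 0/1 knapsack; check combinations near the capacity.
- Q9+Q5+Q2: time 7+3+16=26, value 18+10+24=52
- Q9+Q5+Q8: time 7+3+16=26, value 18+10+21=49
- Q9+Q2: time 7+16=23, value 18+24=42
- Q9+Q5+Q10: time 7+3+17=27, value 18+10+14=42
Best: 52 marks.

52 marks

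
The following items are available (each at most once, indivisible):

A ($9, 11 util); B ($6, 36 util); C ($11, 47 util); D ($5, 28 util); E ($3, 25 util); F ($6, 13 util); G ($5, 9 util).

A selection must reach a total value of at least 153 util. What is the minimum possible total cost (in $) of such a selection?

36

Subsets with value ≥ 153, sorted by total cost:
- B+C+D+E+F+G: cost 36, value 158
- A+B+C+D+E+G: cost 39, value 156
Minimum cost: 36 $.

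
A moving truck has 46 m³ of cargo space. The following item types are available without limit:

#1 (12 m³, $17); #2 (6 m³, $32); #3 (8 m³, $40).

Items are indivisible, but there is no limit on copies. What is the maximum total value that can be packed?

Best value-per-unit is #2 at 32/6; filling with it alone gives 7×32 = 224.
Optimal mix: 5×#2 + 2×#3 → volume 46, value 240.

$240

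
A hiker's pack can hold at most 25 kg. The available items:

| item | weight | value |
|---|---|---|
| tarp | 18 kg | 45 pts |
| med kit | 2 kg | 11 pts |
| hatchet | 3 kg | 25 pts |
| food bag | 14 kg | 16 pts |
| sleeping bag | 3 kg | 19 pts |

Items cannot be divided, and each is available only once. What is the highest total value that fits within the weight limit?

Check high-value combinations within 25 kg:
- tarp+hatchet+sleeping bag: weight 18+3+3=24, value 45+25+19=89
- tarp+med kit+hatchet: weight 18+2+3=23, value 45+11+25=81
- tarp+med kit+sleeping bag: weight 18+2+3=23, value 45+11+19=75
- med kit+hatchet+food bag+sleeping bag: weight 2+3+14+3=22, value 11+25+16+19=71
- tarp+hatchet: weight 18+3=21, value 45+25=70
Best: 89 pts.

89 pts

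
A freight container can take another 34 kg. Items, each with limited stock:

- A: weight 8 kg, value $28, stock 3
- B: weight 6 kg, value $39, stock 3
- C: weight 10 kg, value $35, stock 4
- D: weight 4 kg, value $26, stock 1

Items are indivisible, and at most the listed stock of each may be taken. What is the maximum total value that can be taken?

$178

Best selections within weight 34 and stock limits:
- 3×B + 1×C + 1×D: weight 32, value 178
- 2×A + 3×B: weight 34, value 173
Best: $178.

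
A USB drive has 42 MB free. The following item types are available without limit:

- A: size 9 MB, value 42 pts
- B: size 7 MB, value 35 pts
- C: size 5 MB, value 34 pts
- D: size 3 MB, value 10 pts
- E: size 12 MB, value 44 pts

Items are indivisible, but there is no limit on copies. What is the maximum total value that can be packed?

Best value-per-unit is C at 34/5; filling with it alone gives 8×34 = 272.
Optimal mix: 1×B + 7×C → size 42, value 273.

273 pts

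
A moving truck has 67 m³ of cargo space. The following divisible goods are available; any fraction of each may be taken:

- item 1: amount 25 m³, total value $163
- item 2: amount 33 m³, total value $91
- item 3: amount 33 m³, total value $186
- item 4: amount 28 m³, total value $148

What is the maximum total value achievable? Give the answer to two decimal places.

396.57

Take in order of value per unit:
- item 1 (163/25 per unit): all 25 → value 163, running total 163.00
- item 3 (186/33 per unit): all 33 → value 186, running total 349.00
- item 4 (148/28 per unit): 9 of 28 → value 9×148/28 = 47.5714, running total 396.57
Total 396.57.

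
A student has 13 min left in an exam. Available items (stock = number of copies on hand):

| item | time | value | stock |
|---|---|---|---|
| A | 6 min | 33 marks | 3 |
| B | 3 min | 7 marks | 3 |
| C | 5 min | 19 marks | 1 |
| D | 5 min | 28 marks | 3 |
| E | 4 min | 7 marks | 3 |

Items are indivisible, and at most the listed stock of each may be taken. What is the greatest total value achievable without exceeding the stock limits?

66 marks

Top feasible selections:
- 2×A: time 12, value 66
- 1×B + 2×D: time 13, value 63
- 1×A + 1×D: time 11, value 61
Best: 66 marks.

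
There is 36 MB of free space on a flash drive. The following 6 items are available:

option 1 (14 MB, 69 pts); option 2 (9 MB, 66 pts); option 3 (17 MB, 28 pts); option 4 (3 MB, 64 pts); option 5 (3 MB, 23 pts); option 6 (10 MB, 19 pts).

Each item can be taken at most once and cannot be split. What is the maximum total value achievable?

Check high-value combinations within 36 MB:
- option 1+option 2+option 4+option 5: size 14+9+3+3=29, value 69+66+64+23=222
- option 1+option 2+option 4+option 6: size 14+9+3+10=36, value 69+66+64+19=218
- option 1+option 2+option 4: size 14+9+3=26, value 69+66+64=199
Best: 222 pts.

222 pts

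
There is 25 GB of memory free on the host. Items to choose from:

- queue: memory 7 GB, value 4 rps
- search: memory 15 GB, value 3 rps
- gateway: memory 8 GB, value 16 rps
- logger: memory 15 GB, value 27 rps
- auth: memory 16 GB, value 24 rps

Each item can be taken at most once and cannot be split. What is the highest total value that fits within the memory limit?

Check high-value combinations within 25 GB:
- gateway+logger: memory 8+15=23, value 16+27=43
- gateway+auth: memory 8+16=24, value 16+24=40
- queue+logger: memory 7+15=22, value 4+27=31
- queue+auth: memory 7+16=23, value 4+24=28
- logger: memory 15, value 27
Best: 43 rps.

43 rps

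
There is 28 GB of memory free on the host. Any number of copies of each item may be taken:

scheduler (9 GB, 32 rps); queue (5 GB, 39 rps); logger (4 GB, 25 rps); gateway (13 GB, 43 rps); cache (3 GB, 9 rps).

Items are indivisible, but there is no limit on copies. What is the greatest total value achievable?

206 rps

Best value-per-unit is queue at 39/5; filling with it alone gives 5×39 = 195.
Optimal mix: 4×queue + 2×logger → memory 28, value 206.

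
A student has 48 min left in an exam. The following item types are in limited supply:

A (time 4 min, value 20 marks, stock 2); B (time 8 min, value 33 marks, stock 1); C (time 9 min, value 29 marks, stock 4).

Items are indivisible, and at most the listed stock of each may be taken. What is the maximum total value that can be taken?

Top feasible selections:
- 1×A + 1×B + 4×C: time 48, value 169
- 2×A + 1×B + 3×C: time 43, value 160
- 2×A + 4×C: time 44, value 156
- 1×B + 4×C: time 44, value 149
Best: 169 marks.

169 marks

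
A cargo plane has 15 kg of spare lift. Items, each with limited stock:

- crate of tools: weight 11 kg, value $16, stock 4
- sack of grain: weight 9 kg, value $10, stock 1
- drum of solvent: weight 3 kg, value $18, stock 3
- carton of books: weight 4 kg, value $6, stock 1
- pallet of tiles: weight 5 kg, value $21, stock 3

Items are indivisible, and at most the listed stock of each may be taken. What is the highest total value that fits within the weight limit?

Top feasible selections:
- 3×drum of solvent + 1×pallet of tiles: weight 14, value 75
- 3×pallet of tiles: weight 15, value 63
Best: $75.

$75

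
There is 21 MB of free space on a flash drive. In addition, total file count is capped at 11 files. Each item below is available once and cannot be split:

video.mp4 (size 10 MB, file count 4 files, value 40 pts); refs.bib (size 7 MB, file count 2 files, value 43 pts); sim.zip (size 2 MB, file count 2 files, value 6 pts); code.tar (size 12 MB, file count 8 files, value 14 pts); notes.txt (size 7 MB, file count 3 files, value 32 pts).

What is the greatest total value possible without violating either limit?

89 pts

Feasible sets respecting both limits:
- video.mp4+refs.bib+sim.zip: size 19, file count 8, value 89
- video.mp4+refs.bib: size 17, file count 6, value 83
- refs.bib+sim.zip+notes.txt: size 16, file count 7, value 81
Best: 89 pts.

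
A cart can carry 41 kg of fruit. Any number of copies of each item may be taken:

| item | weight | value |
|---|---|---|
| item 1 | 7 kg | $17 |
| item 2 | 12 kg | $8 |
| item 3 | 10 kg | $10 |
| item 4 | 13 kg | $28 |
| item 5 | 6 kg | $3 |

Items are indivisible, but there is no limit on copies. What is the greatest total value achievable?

Best value-per-unit is item 1 at 17/7; filling with it alone gives 5×17 = 85.
Optimal mix: 4×item 1 + 1×item 4 → weight 41, value 96.

$96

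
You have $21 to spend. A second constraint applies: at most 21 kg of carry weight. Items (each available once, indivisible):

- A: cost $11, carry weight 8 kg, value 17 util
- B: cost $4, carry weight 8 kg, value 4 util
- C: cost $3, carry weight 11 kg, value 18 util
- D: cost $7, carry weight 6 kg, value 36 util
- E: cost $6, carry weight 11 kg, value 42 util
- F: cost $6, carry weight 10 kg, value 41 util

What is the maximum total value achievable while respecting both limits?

83 util

Feasible sets respecting both limits:
- E+F: cost 12, carry weight 21, value 83
- D+E: cost 13, carry weight 17, value 78
- D+F: cost 13, carry weight 16, value 77
- A+E: cost 17, carry weight 19, value 59
Best: 83 util.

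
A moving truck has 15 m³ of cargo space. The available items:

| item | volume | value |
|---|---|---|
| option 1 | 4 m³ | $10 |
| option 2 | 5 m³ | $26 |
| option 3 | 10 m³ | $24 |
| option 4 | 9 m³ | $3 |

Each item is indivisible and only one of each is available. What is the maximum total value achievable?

Check high-value combinations within 15 m³:
- option 2+option 3: volume 5+10=15, value 26+24=50
- option 1+option 2: volume 4+5=9, value 10+26=36
- option 1+option 3: volume 4+10=14, value 10+24=34
- option 2+option 4: volume 5+9=14, value 26+3=29
Best: $50.

$50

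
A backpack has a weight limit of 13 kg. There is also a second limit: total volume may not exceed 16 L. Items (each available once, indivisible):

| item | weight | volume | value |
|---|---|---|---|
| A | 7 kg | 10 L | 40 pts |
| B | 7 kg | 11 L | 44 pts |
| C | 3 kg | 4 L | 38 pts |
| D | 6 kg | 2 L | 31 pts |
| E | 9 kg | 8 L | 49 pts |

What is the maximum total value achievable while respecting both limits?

87 pts

Feasible sets respecting both limits:
- C+E: weight 12, volume 12, value 87
- B+C: weight 10, volume 15, value 82
- A+C: weight 10, volume 14, value 78
Best: 87 pts.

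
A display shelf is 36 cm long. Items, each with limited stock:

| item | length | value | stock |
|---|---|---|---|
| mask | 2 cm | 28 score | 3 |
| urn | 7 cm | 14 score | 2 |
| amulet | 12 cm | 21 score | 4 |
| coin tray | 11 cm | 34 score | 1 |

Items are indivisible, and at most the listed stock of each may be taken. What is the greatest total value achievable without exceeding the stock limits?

Best selections within length 36 and stock limits:
- 3×mask + 1×urn + 1×amulet + 1×coin tray: length 36, value 153
- 3×mask + 2×urn + 1×coin tray: length 31, value 146
- 3×mask + 1×amulet + 1×coin tray: length 29, value 139
Best: 153 score.

153 score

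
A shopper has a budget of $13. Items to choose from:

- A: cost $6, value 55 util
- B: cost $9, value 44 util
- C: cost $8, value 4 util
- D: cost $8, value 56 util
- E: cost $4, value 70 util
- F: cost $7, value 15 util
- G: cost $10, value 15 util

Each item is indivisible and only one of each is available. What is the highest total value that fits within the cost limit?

126 util

Check high-value combinations within $13:
- D+E: cost 8+4=12, value 56+70=126
- A+E: cost 6+4=10, value 55+70=125
- B+E: cost 9+4=13, value 44+70=114
- E+F: cost 4+7=11, value 70+15=85
Best: 126 util.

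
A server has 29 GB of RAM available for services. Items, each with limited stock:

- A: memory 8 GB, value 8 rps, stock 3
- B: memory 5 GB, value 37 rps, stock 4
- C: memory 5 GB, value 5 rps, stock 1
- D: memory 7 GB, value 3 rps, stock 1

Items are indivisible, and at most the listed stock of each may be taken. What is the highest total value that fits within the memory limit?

156 rps

Top feasible selections:
- 1×A + 4×B: memory 28, value 156
- 4×B + 1×C: memory 25, value 153
- 4×B + 1×D: memory 27, value 151
Best: 156 rps.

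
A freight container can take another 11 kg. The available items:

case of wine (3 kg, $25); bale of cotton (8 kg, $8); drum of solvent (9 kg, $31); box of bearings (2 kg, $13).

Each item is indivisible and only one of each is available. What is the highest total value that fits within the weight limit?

This is a 0/1 knapsack; check combinations near the capacity.
- drum of solvent+box of bearings: weight 9+2=11, value 31+13=44
- case of wine+box of bearings: weight 3+2=5, value 25+13=38
- case of wine+bale of cotton: weight 3+8=11, value 25+8=33
Best: $44.

$44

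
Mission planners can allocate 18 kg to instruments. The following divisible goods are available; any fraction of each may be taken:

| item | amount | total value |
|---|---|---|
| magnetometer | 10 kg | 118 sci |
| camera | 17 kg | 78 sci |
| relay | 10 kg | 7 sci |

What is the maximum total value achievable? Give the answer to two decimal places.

154.71

Take in order of value per unit:
- magnetometer (118/10 per unit): all 10 → value 118, running total 118.00
- camera (78/17 per unit): 8 of 17 → value 8×78/17 = 36.7059, running total 154.71
Total 154.71.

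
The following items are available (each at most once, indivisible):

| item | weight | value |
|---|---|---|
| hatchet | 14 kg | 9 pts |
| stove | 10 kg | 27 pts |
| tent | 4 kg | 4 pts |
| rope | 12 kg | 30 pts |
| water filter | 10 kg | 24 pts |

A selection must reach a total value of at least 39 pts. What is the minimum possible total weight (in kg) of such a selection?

20

Subsets with value ≥ 39, sorted by total weight:
- stove+water filter: weight 20, value 51
- stove+rope: weight 22, value 57
- rope+water filter: weight 22, value 54
Minimum weight: 20 kg.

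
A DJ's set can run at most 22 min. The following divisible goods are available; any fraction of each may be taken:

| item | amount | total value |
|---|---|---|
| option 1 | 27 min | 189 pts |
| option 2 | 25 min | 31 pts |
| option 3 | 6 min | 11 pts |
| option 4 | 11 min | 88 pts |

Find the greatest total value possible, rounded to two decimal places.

165.00

Take in order of value per unit:
- option 4 (88/11 per unit): all 11 → value 88, running total 88.00
- option 1 (189/27 per unit): 11 of 27 → value 11×189/27 = 77.0000, running total 165.00
Total 165.00.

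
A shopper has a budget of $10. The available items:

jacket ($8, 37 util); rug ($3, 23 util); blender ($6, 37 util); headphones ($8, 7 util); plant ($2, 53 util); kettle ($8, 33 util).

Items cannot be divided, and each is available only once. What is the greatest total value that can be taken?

Check high-value combinations within $10:
- blender+plant: cost 6+2=8, value 37+53=90
- jacket+plant: cost 8+2=10, value 37+53=90
- plant+kettle: cost 2+8=10, value 53+33=86
- rug+plant: cost 3+2=5, value 23+53=76
- rug+blender: cost 3+6=9, value 23+37=60
Best: 90 util.

90 util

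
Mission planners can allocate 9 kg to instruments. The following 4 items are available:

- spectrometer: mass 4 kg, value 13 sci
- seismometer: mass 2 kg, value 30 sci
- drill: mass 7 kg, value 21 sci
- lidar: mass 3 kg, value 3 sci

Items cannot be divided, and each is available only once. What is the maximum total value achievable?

51 sci

This is a 0/1 knapsack; check combinations near the capacity.
- seismometer+drill: mass 2+7=9, value 30+21=51
- spectrometer+seismometer+lidar: mass 4+2+3=9, value 13+30+3=46
- spectrometer+seismometer: mass 4+2=6, value 13+30=43
Best: 51 sci.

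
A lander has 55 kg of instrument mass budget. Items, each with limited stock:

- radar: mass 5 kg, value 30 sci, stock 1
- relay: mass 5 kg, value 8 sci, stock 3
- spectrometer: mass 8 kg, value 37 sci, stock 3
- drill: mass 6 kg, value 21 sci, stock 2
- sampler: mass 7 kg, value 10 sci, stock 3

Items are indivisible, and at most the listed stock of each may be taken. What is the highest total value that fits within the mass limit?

203 sci

Top feasible selections:
- 1×radar + 3×spectrometer + 2×drill + 2×sampler: mass 55, value 203
- 1×radar + 1×relay + 3×spectrometer + 2×drill + 1×sampler: mass 53, value 201
Best: 203 sci.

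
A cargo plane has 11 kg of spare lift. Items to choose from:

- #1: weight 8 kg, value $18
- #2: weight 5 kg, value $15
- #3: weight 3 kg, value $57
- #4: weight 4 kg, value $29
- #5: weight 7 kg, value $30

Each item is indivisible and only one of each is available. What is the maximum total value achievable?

$87

Check high-value combinations within 11 kg:
- #3+#5: weight 3+7=10, value 57+30=87
- #3+#4: weight 3+4=7, value 57+29=86
- #1+#3: weight 8+3=11, value 18+57=75
- #2+#3: weight 5+3=8, value 15+57=72
Best: $87.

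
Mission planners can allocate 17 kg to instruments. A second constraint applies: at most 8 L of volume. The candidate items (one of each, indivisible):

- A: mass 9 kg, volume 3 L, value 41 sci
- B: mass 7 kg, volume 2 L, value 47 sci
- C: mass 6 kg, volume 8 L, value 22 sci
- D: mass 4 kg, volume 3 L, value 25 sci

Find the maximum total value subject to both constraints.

88 sci

Feasible sets respecting both limits:
- A+B: mass 16, volume 5, value 88
- B+D: mass 11, volume 5, value 72
- A+D: mass 13, volume 6, value 66
- B: mass 7, volume 2, value 47
Best: 88 sci.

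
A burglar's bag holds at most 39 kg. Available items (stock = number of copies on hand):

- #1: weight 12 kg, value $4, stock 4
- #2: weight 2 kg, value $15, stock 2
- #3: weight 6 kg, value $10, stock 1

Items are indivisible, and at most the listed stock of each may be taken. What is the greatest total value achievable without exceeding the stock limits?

Best selections within weight 39 and stock limits:
- 2×#1 + 2×#2 + 1×#3: weight 34, value 48
- 1×#1 + 2×#2 + 1×#3: weight 22, value 44
- 2×#2 + 1×#3: weight 10, value 40
Best: $48.

$48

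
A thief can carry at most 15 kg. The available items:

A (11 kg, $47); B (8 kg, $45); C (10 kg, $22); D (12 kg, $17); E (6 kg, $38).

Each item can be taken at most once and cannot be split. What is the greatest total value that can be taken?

$83

Check high-value combinations within 15 kg:
- B+E: weight 8+6=14, value 45+38=83
- A: weight 11, value 47
- B: weight 8, value 45
- E: weight 6, value 38
Best: $83.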